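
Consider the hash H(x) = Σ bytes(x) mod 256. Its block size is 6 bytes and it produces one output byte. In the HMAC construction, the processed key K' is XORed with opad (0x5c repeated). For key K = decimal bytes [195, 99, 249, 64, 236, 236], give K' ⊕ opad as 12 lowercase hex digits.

9f3fa51cb0b0

Key decimal bytes [195, 99, 249, 64, 236, 236] = c3 63 f9 40 ec ec is exactly B = 6 bytes: K' = c3 63 f9 40 ec ec.
XOR each byte with 0x5c: c3⊕5c=9f, 63⊕5c=3f, f9⊕5c=a5, 40⊕5c=1c, ec⊕5c=b0, ec⊕5c=b0.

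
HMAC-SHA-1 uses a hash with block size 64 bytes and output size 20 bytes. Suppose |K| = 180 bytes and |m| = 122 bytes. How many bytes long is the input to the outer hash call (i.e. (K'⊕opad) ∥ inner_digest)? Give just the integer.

84

Key is 180 > 64 bytes, so it is hashed to 20 bytes then zero-padded to 64: |K'| = 64.
Outer input = (K'⊕opad) ∥ H(inner) → 64 + 20 = 84 bytes.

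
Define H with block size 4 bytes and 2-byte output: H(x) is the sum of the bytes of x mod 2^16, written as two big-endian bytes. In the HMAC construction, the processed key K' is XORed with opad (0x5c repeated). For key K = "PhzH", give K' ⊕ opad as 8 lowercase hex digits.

Key "PhzH" = 50 68 7a 48 is exactly B = 4 bytes: K' = 50 68 7a 48.
XOR each byte with 0x5c: 50⊕5c=0c, 68⊕5c=34, 7a⊕5c=26, 48⊕5c=14.

0c342614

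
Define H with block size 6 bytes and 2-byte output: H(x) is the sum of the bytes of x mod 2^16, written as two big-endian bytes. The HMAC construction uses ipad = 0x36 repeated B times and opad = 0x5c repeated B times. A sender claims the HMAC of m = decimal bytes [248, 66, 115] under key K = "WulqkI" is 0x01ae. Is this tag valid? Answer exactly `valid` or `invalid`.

valid

Key "WulqkI" = 57 75 6c 71 6b 49 is exactly B = 6 bytes: K' = 57 75 6c 71 6b 49.
K' ⊕ ipad = 61 43 5a 47 5d 7f; K' ⊕ opad = 0b 29 30 2d 37 15.
Inner hash: sum = 97+67+90+71+93+127+248+66+115 = 974 → 03 ce.
Outer hash (recomputed tag): sum = 11+41+48+45+55+21+3+206 = 430 → 01 ae.
Recomputed tag = 01ae; claimed = 01ae → match.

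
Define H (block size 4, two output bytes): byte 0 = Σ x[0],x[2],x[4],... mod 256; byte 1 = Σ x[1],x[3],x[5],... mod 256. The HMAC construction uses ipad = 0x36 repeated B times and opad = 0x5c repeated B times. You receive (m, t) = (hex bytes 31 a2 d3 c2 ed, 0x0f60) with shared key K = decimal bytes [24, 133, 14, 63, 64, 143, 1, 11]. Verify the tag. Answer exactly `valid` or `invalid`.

Key decimal bytes [24, 133, 14, 63, 64, 143, 1, 11] = 18 85 0e 3f 40 8f 01 0b is 8 bytes > B = 4, so hash it first: H(key) = 67 5e, then zero-pad to 4 bytes: K' = 67 5e 00 00.
K' ⊕ ipad = 51 68 36 36; K' ⊕ opad = 3b 02 5c 5c.
Inner hash: even-index sum = 632 mod 256 = 120; odd-index sum = 514 mod 256 = 2 → 78 02.
Outer hash (recomputed tag): even-index sum = 271 mod 256 = 15; odd-index sum = 96 mod 256 = 96 → 0f 60.
Recomputed tag = 0f60; claimed = 0f60 → match.

valid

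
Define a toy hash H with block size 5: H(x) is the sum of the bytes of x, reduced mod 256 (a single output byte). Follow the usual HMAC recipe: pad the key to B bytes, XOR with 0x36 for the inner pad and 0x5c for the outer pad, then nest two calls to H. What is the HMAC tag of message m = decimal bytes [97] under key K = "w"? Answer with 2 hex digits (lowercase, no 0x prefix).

15

Key "w" = 77 is 1 byte ≤ B = 5; zero-pad to 5 bytes: K' = 77 00 00 00 00.
K' ⊕ ipad = 41 36 36 36 36.  K' ⊕ opad = 2b 5c 5c 5c 5c.
Inner input = (K'⊕ipad) ∥ m = 41 36 36 36 36 ∥ 61.
Inner hash: sum = 65+54+54+54+54+97 = 378; mod 256 = 122 → 7a.
Outer input = (K'⊕opad) ∥ inner = 2b 5c 5c 5c 5c ∥ 7a.
Outer hash (tag): sum = 43+92+92+92+92+122 = 533; mod 256 = 21 → 15.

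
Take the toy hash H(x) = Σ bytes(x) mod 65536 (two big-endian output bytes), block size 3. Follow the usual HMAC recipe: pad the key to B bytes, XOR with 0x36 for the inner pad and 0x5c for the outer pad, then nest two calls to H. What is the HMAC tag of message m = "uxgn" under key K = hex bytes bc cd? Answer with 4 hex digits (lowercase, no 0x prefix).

Key hex bytes bc cd is 2 bytes ≤ B = 3; zero-pad to 3 bytes: K' = bc cd 00.
K' ⊕ ipad = 8a fb 36.  K' ⊕ opad = e0 91 5c.
Inner input = (K'⊕ipad) ∥ m = 8a fb 36 ∥ 75 78 67 6e.
Inner hash: sum = 138+251+54+117+120+103+110 = 893 → 03 7d.
Outer input = (K'⊕opad) ∥ inner = e0 91 5c ∥ 03 7d.
Outer hash (tag): sum = 224+145+92+3+125 = 589 → 02 4d.

024d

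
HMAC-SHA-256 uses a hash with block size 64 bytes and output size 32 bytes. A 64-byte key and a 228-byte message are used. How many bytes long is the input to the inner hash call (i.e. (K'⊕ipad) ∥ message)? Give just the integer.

Key is 64 ≤ 64 bytes, zero-padded: |K'| = 64.
Inner input = (K'⊕ipad) ∥ m → 64 + 228 = 292 bytes.

292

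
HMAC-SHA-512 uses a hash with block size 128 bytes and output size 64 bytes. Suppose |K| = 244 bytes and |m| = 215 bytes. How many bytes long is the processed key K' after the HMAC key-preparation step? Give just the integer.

Key is 244 > 128 bytes, so it is hashed to 64 bytes then zero-padded to 128: |K'| = 128.

128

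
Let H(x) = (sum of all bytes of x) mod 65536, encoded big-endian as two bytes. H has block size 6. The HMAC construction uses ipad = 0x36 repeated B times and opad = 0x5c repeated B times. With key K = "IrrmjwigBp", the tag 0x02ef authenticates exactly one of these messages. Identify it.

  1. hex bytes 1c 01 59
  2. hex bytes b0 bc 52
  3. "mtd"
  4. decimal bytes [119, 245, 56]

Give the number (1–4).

4

Key "IrrmjwigBp" = 49 72 72 6d 6a 77 69 67 42 70 is 10 bytes > B = 6, so hash it first: H(key) = 03 fd, then zero-pad to 6 bytes: K' = 03 fd 00 00 00 00.
K' ⊕ ipad = 35 cb 36 36 36 36; K' ⊕ opad = 5f a1 5c 5c 5c 5c.
m1: inner = H(35 cb 36 36 36 36 1c 01 59) = 02 4e; tag = H(5f a1 5c 5c 5c 5c 02 4e) = 02c0
m2: inner = H(35 cb 36 36 36 36 b0 bc 52) = 03 96; tag = H(5f a1 5c 5c 5c 5c 03 96) = 0309
m3: inner = H(35 cb 36 36 36 36 6d 74 64) = 03 1d; tag = H(5f a1 5c 5c 5c 5c 03 1d) = 0290
m4: inner = H(35 cb 36 36 36 36 77 f5 38) = 03 7c; tag = H(5f a1 5c 5c 5c 5c 03 7c) = 02ef ← matches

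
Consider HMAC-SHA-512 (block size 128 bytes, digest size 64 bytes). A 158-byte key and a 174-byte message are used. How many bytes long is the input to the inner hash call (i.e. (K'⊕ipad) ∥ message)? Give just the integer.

Key is 158 > 128 bytes, so it is hashed to 64 bytes then zero-padded to 128: |K'| = 128.
Inner input = (K'⊕ipad) ∥ m → 128 + 174 = 302 bytes.

302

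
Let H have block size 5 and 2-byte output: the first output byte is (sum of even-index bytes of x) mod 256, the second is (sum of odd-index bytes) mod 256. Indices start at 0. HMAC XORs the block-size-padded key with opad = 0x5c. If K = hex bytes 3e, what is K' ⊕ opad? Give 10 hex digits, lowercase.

Key hex bytes 3e is 1 byte ≤ B = 5; zero-pad to 5 bytes: K' = 3e 00 00 00 00.
XOR each byte with 0x5c: 3e⊕5c=62, 00⊕5c=5c, 00⊕5c=5c, 00⊕5c=5c, 00⊕5c=5c.

625c5c5c5c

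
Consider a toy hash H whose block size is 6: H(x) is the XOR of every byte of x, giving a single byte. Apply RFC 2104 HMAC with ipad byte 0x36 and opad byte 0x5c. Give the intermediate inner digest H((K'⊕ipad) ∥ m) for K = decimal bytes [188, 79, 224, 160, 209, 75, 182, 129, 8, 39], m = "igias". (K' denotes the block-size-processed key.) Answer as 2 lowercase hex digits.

44

Key decimal bytes [188, 79, 224, 160, 209, 75, 182, 129, 8, 39] = bc 4f e0 a0 d1 4b b6 81 08 27 is 10 bytes > B = 6, so hash it first: H(key) = 31, then zero-pad to 6 bytes: K' = 31 00 00 00 00 00.
K' ⊕ ipad = 07 36 36 36 36 36.
Inner input = 07 36 36 36 36 36 ∥ 69 67 69 61 73.
Inner hash: XOR 07⊕36⊕36⊕36⊕36⊕36⊕69⊕67⊕69⊕61⊕73 = 44.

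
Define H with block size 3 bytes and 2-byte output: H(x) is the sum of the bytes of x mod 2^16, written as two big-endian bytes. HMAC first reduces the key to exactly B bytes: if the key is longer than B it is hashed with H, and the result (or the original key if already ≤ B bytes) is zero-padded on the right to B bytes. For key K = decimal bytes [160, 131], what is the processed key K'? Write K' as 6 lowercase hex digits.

a08300

Key decimal bytes [160, 131] = a0 83 is 2 bytes ≤ B = 3; zero-pad to 3 bytes: K' = a0 83 00.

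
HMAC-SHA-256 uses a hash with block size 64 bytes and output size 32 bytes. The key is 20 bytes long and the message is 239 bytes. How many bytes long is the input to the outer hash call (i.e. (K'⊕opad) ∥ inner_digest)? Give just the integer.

96

Key is 20 ≤ 64 bytes, zero-padded: |K'| = 64.
Outer input = (K'⊕opad) ∥ H(inner) → 64 + 32 = 96 bytes.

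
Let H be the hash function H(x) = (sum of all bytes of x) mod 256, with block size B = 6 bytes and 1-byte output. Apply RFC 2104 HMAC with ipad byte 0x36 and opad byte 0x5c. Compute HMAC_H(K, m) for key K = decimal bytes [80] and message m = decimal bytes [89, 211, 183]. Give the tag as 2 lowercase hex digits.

Key decimal bytes [80] = 50 is 1 byte ≤ B = 6; zero-pad to 6 bytes: K' = 50 00 00 00 00 00.
K' ⊕ ipad = 66 36 36 36 36 36.  K' ⊕ opad = 0c 5c 5c 5c 5c 5c.
Inner input = (K'⊕ipad) ∥ m = 66 36 36 36 36 36 ∥ 59 d3 b7.
Inner hash: sum = 102+54+54+54+54+54+89+211+183 = 855; mod 256 = 87 → 57.
Outer input = (K'⊕opad) ∥ inner = 0c 5c 5c 5c 5c 5c ∥ 57.
Outer hash (tag): sum = 12+92+92+92+92+92+87 = 559; mod 256 = 47 → 2f.

2f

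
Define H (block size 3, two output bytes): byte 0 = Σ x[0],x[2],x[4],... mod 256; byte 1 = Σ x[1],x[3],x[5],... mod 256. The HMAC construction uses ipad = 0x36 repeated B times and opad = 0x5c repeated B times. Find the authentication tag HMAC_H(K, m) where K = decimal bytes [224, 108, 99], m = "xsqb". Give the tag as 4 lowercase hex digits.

3e30

Key decimal bytes [224, 108, 99] = e0 6c 63 is exactly B = 3 bytes: K' = e0 6c 63.
K' ⊕ ipad = d6 5a 55.  K' ⊕ opad = bc 30 3f.
Inner input = (K'⊕ipad) ∥ m = d6 5a 55 ∥ 78 73 71 62.
Inner hash: even-index sum = 512 mod 256 = 0; odd-index sum = 323 mod 256 = 67 → 00 43.
Outer input = (K'⊕opad) ∥ inner = bc 30 3f ∥ 00 43.
Outer hash (tag): even-index sum = 318 mod 256 = 62; odd-index sum = 48 mod 256 = 48 → 3e 30.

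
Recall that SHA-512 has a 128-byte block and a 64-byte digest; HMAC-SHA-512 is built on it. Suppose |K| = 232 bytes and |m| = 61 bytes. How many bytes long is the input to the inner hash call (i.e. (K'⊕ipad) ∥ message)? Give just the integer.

Key is 232 > 128 bytes, so it is hashed to 64 bytes then zero-padded to 128: |K'| = 128.
Inner input = (K'⊕ipad) ∥ m → 128 + 61 = 189 bytes.

189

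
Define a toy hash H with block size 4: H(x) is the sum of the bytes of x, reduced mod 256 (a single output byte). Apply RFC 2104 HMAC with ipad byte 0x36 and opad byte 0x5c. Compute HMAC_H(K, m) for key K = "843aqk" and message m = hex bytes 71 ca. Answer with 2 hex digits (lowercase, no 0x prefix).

Key "843aqk" = 38 34 33 61 71 6b is 6 bytes > B = 4, so hash it first: H(key) = dc, then zero-pad to 4 bytes: K' = dc 00 00 00.
K' ⊕ ipad = ea 36 36 36.  K' ⊕ opad = 80 5c 5c 5c.
Inner input = (K'⊕ipad) ∥ m = ea 36 36 36 ∥ 71 ca.
Inner hash: sum = 234+54+54+54+113+202 = 711; mod 256 = 199 → c7.
Outer input = (K'⊕opad) ∥ inner = 80 5c 5c 5c ∥ c7.
Outer hash (tag): sum = 128+92+92+92+199 = 603; mod 256 = 91 → 5b.

5b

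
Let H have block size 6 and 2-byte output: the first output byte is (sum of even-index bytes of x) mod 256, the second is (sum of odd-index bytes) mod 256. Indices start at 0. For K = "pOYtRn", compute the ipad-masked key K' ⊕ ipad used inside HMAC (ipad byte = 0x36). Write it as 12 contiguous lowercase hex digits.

46796f426458

Key "pOYtRn" = 70 4f 59 74 52 6e is exactly B = 6 bytes: K' = 70 4f 59 74 52 6e.
XOR each byte with 0x36: 70⊕36=46, 4f⊕36=79, 59⊕36=6f, 74⊕36=42, 52⊕36=64, 6e⊕36=58.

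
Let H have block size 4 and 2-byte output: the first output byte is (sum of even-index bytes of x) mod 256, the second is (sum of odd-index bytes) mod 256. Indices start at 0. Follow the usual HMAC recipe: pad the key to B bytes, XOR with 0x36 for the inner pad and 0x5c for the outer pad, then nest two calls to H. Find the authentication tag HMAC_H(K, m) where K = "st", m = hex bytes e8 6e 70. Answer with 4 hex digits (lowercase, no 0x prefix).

5e6a

Key "st" = 73 74 is 2 bytes ≤ B = 4; zero-pad to 4 bytes: K' = 73 74 00 00.
K' ⊕ ipad = 45 42 36 36.  K' ⊕ opad = 2f 28 5c 5c.
Inner input = (K'⊕ipad) ∥ m = 45 42 36 36 ∥ e8 6e 70.
Inner hash: even-index sum = 467 mod 256 = 211; odd-index sum = 230 mod 256 = 230 → d3 e6.
Outer input = (K'⊕opad) ∥ inner = 2f 28 5c 5c ∥ d3 e6.
Outer hash (tag): even-index sum = 350 mod 256 = 94; odd-index sum = 362 mod 256 = 106 → 5e 6a.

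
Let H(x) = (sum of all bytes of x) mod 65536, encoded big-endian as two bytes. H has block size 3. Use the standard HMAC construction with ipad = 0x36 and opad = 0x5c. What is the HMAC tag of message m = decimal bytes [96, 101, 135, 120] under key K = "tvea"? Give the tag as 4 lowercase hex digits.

Key "tvea" = 74 76 65 61 is 4 bytes > B = 3, so hash it first: H(key) = 01 b0, then zero-pad to 3 bytes: K' = 01 b0 00.
K' ⊕ ipad = 37 86 36.  K' ⊕ opad = 5d ec 5c.
Inner input = (K'⊕ipad) ∥ m = 37 86 36 ∥ 60 65 87 78.
Inner hash: sum = 55+134+54+96+101+135+120 = 695 → 02 b7.
Outer input = (K'⊕opad) ∥ inner = 5d ec 5c ∥ 02 b7.
Outer hash (tag): sum = 93+236+92+2+183 = 606 → 02 5e.

025e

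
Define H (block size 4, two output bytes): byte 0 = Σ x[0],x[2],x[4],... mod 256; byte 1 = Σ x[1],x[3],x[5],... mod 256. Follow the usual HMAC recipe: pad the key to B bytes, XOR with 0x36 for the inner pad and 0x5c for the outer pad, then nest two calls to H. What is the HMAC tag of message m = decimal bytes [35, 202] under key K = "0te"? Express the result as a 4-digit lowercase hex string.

Key "0te" = 30 74 65 is 3 bytes ≤ B = 4; zero-pad to 4 bytes: K' = 30 74 65 00.
K' ⊕ ipad = 06 42 53 36.  K' ⊕ opad = 6c 28 39 5c.
Inner input = (K'⊕ipad) ∥ m = 06 42 53 36 ∥ 23 ca.
Inner hash: even-index sum = 124 mod 256 = 124; odd-index sum = 322 mod 256 = 66 → 7c 42.
Outer input = (K'⊕opad) ∥ inner = 6c 28 39 5c ∥ 7c 42.
Outer hash (tag): even-index sum = 289 mod 256 = 33; odd-index sum = 198 mod 256 = 198 → 21 c6.

21c6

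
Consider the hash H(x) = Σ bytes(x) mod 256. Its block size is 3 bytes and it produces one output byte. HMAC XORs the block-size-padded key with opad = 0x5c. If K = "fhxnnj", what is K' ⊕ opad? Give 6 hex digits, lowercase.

d05c5c

Key "fhxnnj" = 66 68 78 6e 6e 6a is 6 bytes > B = 3, so hash it first: H(key) = 8c, then zero-pad to 3 bytes: K' = 8c 00 00.
XOR each byte with 0x5c: 8c⊕5c=d0, 00⊕5c=5c, 00⊕5c=5c.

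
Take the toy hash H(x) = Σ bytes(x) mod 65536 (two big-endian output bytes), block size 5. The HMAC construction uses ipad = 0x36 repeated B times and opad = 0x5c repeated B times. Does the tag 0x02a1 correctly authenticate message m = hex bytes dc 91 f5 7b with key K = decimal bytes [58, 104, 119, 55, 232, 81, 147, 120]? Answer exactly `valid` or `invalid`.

invalid

Key decimal bytes [58, 104, 119, 55, 232, 81, 147, 120] = 3a 68 77 37 e8 51 93 78 is 8 bytes > B = 5, so hash it first: H(key) = 03 94, then zero-pad to 5 bytes: K' = 03 94 00 00 00.
K' ⊕ ipad = 35 a2 36 36 36; K' ⊕ opad = 5f c8 5c 5c 5c.
Inner hash: sum = 53+162+54+54+54+220+145+245+123 = 1110 → 04 56.
Outer hash (recomputed tag): sum = 95+200+92+92+92+4+86 = 661 → 02 95.
Recomputed tag = 0295; claimed = 02a1 → mismatch.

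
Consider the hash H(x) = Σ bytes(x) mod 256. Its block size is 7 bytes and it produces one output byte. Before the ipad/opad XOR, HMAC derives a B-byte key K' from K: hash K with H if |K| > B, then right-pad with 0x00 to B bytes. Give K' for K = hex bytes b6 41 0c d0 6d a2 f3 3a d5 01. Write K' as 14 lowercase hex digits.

|K| = 10 > B = 7, so first hash the key.
H(K): sum = 182+65+12+208+109+162+243+58+213+1 = 1253; mod 256 = 229 → e5.
Zero-pad H(K) = e5 to 7 bytes: K' = e5 00 00 00 00 00 00.

e5000000000000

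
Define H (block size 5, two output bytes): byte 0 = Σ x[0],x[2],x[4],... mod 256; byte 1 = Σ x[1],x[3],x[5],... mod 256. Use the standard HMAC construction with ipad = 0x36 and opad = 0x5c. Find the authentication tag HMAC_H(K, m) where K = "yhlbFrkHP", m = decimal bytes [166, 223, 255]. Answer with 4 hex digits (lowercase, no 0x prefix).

ff4f

Key "yhlbFrkHP" = 79 68 6c 62 46 72 6b 48 50 is 9 bytes > B = 5, so hash it first: H(key) = e6 84, then zero-pad to 5 bytes: K' = e6 84 00 00 00.
K' ⊕ ipad = d0 b2 36 36 36.  K' ⊕ opad = ba d8 5c 5c 5c.
Inner input = (K'⊕ipad) ∥ m = d0 b2 36 36 36 ∥ a6 df ff.
Inner hash: even-index sum = 539 mod 256 = 27; odd-index sum = 653 mod 256 = 141 → 1b 8d.
Outer input = (K'⊕opad) ∥ inner = ba d8 5c 5c 5c ∥ 1b 8d.
Outer hash (tag): even-index sum = 511 mod 256 = 255; odd-index sum = 335 mod 256 = 79 → ff 4f.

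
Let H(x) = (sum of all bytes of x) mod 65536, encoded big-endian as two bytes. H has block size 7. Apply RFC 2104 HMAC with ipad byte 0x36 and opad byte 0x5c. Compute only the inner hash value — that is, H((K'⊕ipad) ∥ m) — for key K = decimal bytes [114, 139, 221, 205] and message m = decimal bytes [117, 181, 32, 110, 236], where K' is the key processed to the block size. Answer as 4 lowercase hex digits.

062d

Key decimal bytes [114, 139, 221, 205] = 72 8b dd cd is 4 bytes ≤ B = 7; zero-pad to 7 bytes: K' = 72 8b dd cd 00 00 00.
K' ⊕ ipad = 44 bd eb fb 36 36 36.
Inner input = 44 bd eb fb 36 36 36 ∥ 75 b5 20 6e ec.
Inner hash: sum = 68+189+235+251+54+54+54+117+181+32+110+236 = 1581 → 06 2d.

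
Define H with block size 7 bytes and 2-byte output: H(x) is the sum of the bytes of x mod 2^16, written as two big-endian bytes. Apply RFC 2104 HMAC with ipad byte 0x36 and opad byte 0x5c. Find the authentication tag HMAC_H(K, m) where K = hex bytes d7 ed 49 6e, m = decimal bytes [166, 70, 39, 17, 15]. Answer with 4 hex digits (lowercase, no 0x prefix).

Key hex bytes d7 ed 49 6e is 4 bytes ≤ B = 7; zero-pad to 7 bytes: K' = d7 ed 49 6e 00 00 00.
K' ⊕ ipad = e1 db 7f 58 36 36 36.  K' ⊕ opad = 8b b1 15 32 5c 5c 5c.
Inner input = (K'⊕ipad) ∥ m = e1 db 7f 58 36 36 36 ∥ a6 46 27 11 0f.
Inner hash: sum = 225+219+127+88+54+54+54+166+70+39+17+15 = 1128 → 04 68.
Outer input = (K'⊕opad) ∥ inner = 8b b1 15 32 5c 5c 5c ∥ 04 68.
Outer hash (tag): sum = 139+177+21+50+92+92+92+4+104 = 771 → 03 03.

0303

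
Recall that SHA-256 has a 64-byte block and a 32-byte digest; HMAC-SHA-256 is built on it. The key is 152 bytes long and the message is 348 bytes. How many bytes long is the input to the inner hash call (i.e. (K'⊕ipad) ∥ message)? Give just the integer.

412

Key is 152 > 64 bytes, so it is hashed to 32 bytes then zero-padded to 64: |K'| = 64.
Inner input = (K'⊕ipad) ∥ m → 64 + 348 = 412 bytes.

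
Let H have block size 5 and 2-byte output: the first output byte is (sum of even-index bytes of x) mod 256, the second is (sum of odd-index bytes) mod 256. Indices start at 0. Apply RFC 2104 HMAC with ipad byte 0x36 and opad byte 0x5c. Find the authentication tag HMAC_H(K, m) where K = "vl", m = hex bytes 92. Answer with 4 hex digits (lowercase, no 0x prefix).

Key "vl" = 76 6c is 2 bytes ≤ B = 5; zero-pad to 5 bytes: K' = 76 6c 00 00 00.
K' ⊕ ipad = 40 5a 36 36 36.  K' ⊕ opad = 2a 30 5c 5c 5c.
Inner input = (K'⊕ipad) ∥ m = 40 5a 36 36 36 ∥ 92.
Inner hash: even-index sum = 172 mod 256 = 172; odd-index sum = 290 mod 256 = 34 → ac 22.
Outer input = (K'⊕opad) ∥ inner = 2a 30 5c 5c 5c ∥ ac 22.
Outer hash (tag): even-index sum = 260 mod 256 = 4; odd-index sum = 312 mod 256 = 56 → 04 38.

0438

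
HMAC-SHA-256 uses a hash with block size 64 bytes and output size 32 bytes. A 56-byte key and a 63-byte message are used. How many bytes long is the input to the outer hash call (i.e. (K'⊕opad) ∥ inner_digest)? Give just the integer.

Key is 56 ≤ 64 bytes, zero-padded: |K'| = 64.
Outer input = (K'⊕opad) ∥ H(inner) → 64 + 32 = 96 bytes.

96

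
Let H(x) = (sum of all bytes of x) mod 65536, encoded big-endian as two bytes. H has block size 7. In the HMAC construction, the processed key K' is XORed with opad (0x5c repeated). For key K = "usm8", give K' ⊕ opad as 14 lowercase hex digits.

292f31645c5c5c

Key "usm8" = 75 73 6d 38 is 4 bytes ≤ B = 7; zero-pad to 7 bytes: K' = 75 73 6d 38 00 00 00.
XOR each byte with 0x5c: 75⊕5c=29, 73⊕5c=2f, 6d⊕5c=31, 38⊕5c=64, 00⊕5c=5c, 00⊕5c=5c, 00⊕5c=5c.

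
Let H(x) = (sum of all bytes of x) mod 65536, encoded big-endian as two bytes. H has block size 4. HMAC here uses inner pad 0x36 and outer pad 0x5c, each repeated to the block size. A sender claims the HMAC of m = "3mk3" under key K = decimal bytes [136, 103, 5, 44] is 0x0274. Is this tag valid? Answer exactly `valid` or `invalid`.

Key decimal bytes [136, 103, 5, 44] = 88 67 05 2c is exactly B = 4 bytes: K' = 88 67 05 2c.
K' ⊕ ipad = be 51 33 1a; K' ⊕ opad = d4 3b 59 70.
Inner hash: sum = 190+81+51+26+51+109+107+51 = 666 → 02 9a.
Outer hash (recomputed tag): sum = 212+59+89+112+2+154 = 628 → 02 74.
Recomputed tag = 0274; claimed = 0274 → match.

valid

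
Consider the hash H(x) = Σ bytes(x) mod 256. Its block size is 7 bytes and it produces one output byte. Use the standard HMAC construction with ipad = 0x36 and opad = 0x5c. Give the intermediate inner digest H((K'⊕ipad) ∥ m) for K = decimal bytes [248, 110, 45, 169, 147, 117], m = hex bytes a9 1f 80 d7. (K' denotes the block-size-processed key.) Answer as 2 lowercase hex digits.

Key decimal bytes [248, 110, 45, 169, 147, 117] = f8 6e 2d a9 93 75 is 6 bytes ≤ B = 7; zero-pad to 7 bytes: K' = f8 6e 2d a9 93 75 00.
K' ⊕ ipad = ce 58 1b 9f a5 43 36.
Inner input = ce 58 1b 9f a5 43 36 ∥ a9 1f 80 d7.
Inner hash: sum = 206+88+27+159+165+67+54+169+31+128+215 = 1309; mod 256 = 29 → 1d.

1d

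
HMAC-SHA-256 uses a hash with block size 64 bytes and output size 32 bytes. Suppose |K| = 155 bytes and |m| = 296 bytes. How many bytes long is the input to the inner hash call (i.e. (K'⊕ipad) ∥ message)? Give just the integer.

360

Key is 155 > 64 bytes, so it is hashed to 32 bytes then zero-padded to 64: |K'| = 64.
Inner input = (K'⊕ipad) ∥ m → 64 + 296 = 360 bytes.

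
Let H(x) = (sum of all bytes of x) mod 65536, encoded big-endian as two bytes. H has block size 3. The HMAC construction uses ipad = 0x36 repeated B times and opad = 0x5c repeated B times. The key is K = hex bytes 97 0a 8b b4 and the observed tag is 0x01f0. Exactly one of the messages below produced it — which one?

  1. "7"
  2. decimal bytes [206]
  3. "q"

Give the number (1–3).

Key hex bytes 97 0a 8b b4 is 4 bytes > B = 3, so hash it first: H(key) = 01 e0, then zero-pad to 3 bytes: K' = 01 e0 00.
K' ⊕ ipad = 37 d6 36; K' ⊕ opad = 5d bc 5c.
m1: inner = H(37 d6 36 37) = 01 7a; tag = H(5d bc 5c 01 7a) = 01f0 ← matches
m2: inner = H(37 d6 36 ce) = 02 11; tag = H(5d bc 5c 02 11) = 0188
m3: inner = H(37 d6 36 71) = 01 b4; tag = H(5d bc 5c 01 b4) = 022a

1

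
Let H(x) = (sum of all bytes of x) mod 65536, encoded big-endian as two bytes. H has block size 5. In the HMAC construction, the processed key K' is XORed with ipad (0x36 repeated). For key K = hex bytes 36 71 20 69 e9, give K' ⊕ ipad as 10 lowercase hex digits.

0047165fdf

Key hex bytes 36 71 20 69 e9 is exactly B = 5 bytes: K' = 36 71 20 69 e9.
XOR each byte with 0x36: 36⊕36=00, 71⊕36=47, 20⊕36=16, 69⊕36=5f, e9⊕36=df.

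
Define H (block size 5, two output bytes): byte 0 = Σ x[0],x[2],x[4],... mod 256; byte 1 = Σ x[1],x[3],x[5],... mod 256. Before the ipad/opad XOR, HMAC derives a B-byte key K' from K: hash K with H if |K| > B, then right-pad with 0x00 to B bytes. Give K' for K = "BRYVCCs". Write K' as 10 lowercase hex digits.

51eb000000

|K| = 7 > B = 5, so first hash the key.
H(K): even-index sum = 337 mod 256 = 81; odd-index sum = 235 mod 256 = 235 → 51 eb.
Zero-pad H(K) = 51 eb to 5 bytes: K' = 51 eb 00 00 00.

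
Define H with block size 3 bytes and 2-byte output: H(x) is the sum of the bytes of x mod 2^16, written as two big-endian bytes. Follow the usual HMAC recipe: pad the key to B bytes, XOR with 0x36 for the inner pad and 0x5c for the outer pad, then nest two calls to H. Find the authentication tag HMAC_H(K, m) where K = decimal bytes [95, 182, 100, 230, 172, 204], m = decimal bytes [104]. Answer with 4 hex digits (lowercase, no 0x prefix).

Key decimal bytes [95, 182, 100, 230, 172, 204] = 5f b6 64 e6 ac cc is 6 bytes > B = 3, so hash it first: H(key) = 03 d7, then zero-pad to 3 bytes: K' = 03 d7 00.
K' ⊕ ipad = 35 e1 36.  K' ⊕ opad = 5f 8b 5c.
Inner input = (K'⊕ipad) ∥ m = 35 e1 36 ∥ 68.
Inner hash: sum = 53+225+54+104 = 436 → 01 b4.
Outer input = (K'⊕opad) ∥ inner = 5f 8b 5c ∥ 01 b4.
Outer hash (tag): sum = 95+139+92+1+180 = 507 → 01 fb.

01fb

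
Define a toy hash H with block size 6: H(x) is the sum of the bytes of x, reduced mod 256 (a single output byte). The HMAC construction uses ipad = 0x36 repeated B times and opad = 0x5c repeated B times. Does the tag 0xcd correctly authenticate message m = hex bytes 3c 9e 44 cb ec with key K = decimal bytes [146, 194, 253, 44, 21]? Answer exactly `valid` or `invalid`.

Key decimal bytes [146, 194, 253, 44, 21] = 92 c2 fd 2c 15 is 5 bytes ≤ B = 6; zero-pad to 6 bytes: K' = 92 c2 fd 2c 15 00.
K' ⊕ ipad = a4 f4 cb 1a 23 36; K' ⊕ opad = ce 9e a1 70 49 5c.
Inner hash: sum = 164+244+203+26+35+54+60+158+68+203+236 = 1451; mod 256 = 171 → ab.
Outer hash (recomputed tag): sum = 206+158+161+112+73+92+171 = 973; mod 256 = 205 → cd.
Recomputed tag = cd; claimed = cd → match.

valid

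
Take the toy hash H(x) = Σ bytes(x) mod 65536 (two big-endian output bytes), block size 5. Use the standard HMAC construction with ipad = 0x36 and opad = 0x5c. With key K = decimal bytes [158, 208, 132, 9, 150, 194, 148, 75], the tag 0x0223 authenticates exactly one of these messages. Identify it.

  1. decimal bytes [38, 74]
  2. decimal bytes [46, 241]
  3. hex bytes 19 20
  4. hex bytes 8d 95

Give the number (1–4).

1

Key decimal bytes [158, 208, 132, 9, 150, 194, 148, 75] = 9e d0 84 09 96 c2 94 4b is 8 bytes > B = 5, so hash it first: H(key) = 04 32, then zero-pad to 5 bytes: K' = 04 32 00 00 00.
K' ⊕ ipad = 32 04 36 36 36; K' ⊕ opad = 58 6e 5c 5c 5c.
m1: inner = H(32 04 36 36 36 26 4a) = 01 48; tag = H(58 6e 5c 5c 5c 01 48) = 0223 ← matches
m2: inner = H(32 04 36 36 36 2e f1) = 01 f7; tag = H(58 6e 5c 5c 5c 01 f7) = 02d2
m3: inner = H(32 04 36 36 36 19 20) = 01 11; tag = H(58 6e 5c 5c 5c 01 11) = 01ec
m4: inner = H(32 04 36 36 36 8d 95) = 01 fa; tag = H(58 6e 5c 5c 5c 01 fa) = 02d5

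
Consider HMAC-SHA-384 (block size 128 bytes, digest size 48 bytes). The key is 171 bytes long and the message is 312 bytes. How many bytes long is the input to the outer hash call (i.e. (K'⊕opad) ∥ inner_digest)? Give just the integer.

176

Key is 171 > 128 bytes, so it is hashed to 48 bytes then zero-padded to 128: |K'| = 128.
Outer input = (K'⊕opad) ∥ H(inner) → 128 + 48 = 176 bytes.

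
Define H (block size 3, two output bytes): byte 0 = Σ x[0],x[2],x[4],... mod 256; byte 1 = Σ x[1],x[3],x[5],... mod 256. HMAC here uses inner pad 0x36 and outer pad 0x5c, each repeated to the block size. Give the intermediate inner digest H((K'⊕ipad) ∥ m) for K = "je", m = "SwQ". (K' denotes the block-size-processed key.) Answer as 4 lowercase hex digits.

Key "je" = 6a 65 is 2 bytes ≤ B = 3; zero-pad to 3 bytes: K' = 6a 65 00.
K' ⊕ ipad = 5c 53 36.
Inner input = 5c 53 36 ∥ 53 77 51.
Inner hash: even-index sum = 265 mod 256 = 9; odd-index sum = 247 mod 256 = 247 → 09 f7.

09f7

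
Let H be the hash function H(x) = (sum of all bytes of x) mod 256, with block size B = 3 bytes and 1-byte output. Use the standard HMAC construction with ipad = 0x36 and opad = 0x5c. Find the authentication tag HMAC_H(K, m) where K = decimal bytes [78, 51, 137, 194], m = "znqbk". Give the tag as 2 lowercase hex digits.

Key decimal bytes [78, 51, 137, 194] = 4e 33 89 c2 is 4 bytes > B = 3, so hash it first: H(key) = cc, then zero-pad to 3 bytes: K' = cc 00 00.
K' ⊕ ipad = fa 36 36.  K' ⊕ opad = 90 5c 5c.
Inner input = (K'⊕ipad) ∥ m = fa 36 36 ∥ 7a 6e 71 62 6b.
Inner hash: sum = 250+54+54+122+110+113+98+107 = 908; mod 256 = 140 → 8c.
Outer input = (K'⊕opad) ∥ inner = 90 5c 5c ∥ 8c.
Outer hash (tag): sum = 144+92+92+140 = 468; mod 256 = 212 → d4.

d4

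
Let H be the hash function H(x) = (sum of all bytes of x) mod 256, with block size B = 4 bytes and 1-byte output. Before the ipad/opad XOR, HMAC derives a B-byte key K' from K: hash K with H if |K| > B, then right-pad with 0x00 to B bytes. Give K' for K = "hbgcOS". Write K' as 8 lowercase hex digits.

36000000

|K| = 6 > B = 4, so first hash the key.
H(K): sum = 104+98+103+99+79+83 = 566; mod 256 = 54 → 36.
Zero-pad H(K) = 36 to 4 bytes: K' = 36 00 00 00.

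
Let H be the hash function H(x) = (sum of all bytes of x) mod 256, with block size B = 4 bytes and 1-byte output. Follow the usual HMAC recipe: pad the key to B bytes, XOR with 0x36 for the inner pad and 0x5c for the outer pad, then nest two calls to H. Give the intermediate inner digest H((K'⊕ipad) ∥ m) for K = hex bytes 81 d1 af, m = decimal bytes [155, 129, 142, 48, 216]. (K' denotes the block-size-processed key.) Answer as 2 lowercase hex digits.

1f

Key hex bytes 81 d1 af is 3 bytes ≤ B = 4; zero-pad to 4 bytes: K' = 81 d1 af 00.
K' ⊕ ipad = b7 e7 99 36.
Inner input = b7 e7 99 36 ∥ 9b 81 8e 30 d8.
Inner hash: sum = 183+231+153+54+155+129+142+48+216 = 1311; mod 256 = 31 → 1f.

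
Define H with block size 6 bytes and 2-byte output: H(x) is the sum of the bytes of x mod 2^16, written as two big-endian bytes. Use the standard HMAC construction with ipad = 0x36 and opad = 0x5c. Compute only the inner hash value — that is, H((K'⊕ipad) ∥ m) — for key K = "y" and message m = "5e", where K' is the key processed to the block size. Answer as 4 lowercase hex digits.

Key "y" = 79 is 1 byte ≤ B = 6; zero-pad to 6 bytes: K' = 79 00 00 00 00 00.
K' ⊕ ipad = 4f 36 36 36 36 36.
Inner input = 4f 36 36 36 36 36 ∥ 35 65.
Inner hash: sum = 79+54+54+54+54+54+53+101 = 503 → 01 f7.

01f7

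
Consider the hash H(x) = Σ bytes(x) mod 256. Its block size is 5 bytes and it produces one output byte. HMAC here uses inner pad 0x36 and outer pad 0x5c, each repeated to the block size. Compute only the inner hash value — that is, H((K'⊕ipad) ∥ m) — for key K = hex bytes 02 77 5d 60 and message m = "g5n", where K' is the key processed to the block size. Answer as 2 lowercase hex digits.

76

Key hex bytes 02 77 5d 60 is 4 bytes ≤ B = 5; zero-pad to 5 bytes: K' = 02 77 5d 60 00.
K' ⊕ ipad = 34 41 6b 56 36.
Inner input = 34 41 6b 56 36 ∥ 67 35 6e.
Inner hash: sum = 52+65+107+86+54+103+53+110 = 630; mod 256 = 118 → 76.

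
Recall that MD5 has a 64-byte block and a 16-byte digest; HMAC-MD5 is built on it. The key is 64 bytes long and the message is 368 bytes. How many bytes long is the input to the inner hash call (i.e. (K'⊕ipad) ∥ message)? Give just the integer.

Key is 64 ≤ 64 bytes, zero-padded: |K'| = 64.
Inner input = (K'⊕ipad) ∥ m → 64 + 368 = 432 bytes.

432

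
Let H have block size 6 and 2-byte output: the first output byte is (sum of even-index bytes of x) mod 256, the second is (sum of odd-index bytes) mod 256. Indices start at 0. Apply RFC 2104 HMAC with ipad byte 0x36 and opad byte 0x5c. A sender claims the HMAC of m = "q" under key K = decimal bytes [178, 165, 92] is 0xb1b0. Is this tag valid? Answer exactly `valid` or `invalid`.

Key decimal bytes [178, 165, 92] = b2 a5 5c is 3 bytes ≤ B = 6; zero-pad to 6 bytes: K' = b2 a5 5c 00 00 00.
K' ⊕ ipad = 84 93 6a 36 36 36; K' ⊕ opad = ee f9 00 5c 5c 5c.
Inner hash: even-index sum = 405 mod 256 = 149; odd-index sum = 255 mod 256 = 255 → 95 ff.
Outer hash (recomputed tag): even-index sum = 479 mod 256 = 223; odd-index sum = 688 mod 256 = 176 → df b0.
Recomputed tag = dfb0; claimed = b1b0 → mismatch.

invalid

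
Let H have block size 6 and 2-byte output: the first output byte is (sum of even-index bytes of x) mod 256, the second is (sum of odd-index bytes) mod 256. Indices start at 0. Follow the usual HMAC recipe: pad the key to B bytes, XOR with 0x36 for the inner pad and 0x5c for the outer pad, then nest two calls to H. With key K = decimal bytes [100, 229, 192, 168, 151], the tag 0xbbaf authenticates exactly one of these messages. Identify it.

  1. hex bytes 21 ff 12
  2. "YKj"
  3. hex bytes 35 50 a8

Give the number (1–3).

1

Key decimal bytes [100, 229, 192, 168, 151] = 64 e5 c0 a8 97 is 5 bytes ≤ B = 6; zero-pad to 6 bytes: K' = 64 e5 c0 a8 97 00.
K' ⊕ ipad = 52 d3 f6 9e a1 36; K' ⊕ opad = 38 b9 9c f4 cb 5c.
m1: inner = H(52 d3 f6 9e a1 36 21 ff 12) = 1c a6; tag = H(38 b9 9c f4 cb 5c 1c a6) = bbaf ← matches
m2: inner = H(52 d3 f6 9e a1 36 59 4b 6a) = ac f2; tag = H(38 b9 9c f4 cb 5c ac f2) = 4bfb
m3: inner = H(52 d3 f6 9e a1 36 35 50 a8) = c6 f7; tag = H(38 b9 9c f4 cb 5c c6 f7) = 6500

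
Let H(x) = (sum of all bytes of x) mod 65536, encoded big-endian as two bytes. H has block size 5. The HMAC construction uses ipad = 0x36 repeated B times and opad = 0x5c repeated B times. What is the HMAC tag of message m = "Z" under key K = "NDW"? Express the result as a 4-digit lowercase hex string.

Key "NDW" = 4e 44 57 is 3 bytes ≤ B = 5; zero-pad to 5 bytes: K' = 4e 44 57 00 00.
K' ⊕ ipad = 78 72 61 36 36.  K' ⊕ opad = 12 18 0b 5c 5c.
Inner input = (K'⊕ipad) ∥ m = 78 72 61 36 36 ∥ 5a.
Inner hash: sum = 120+114+97+54+54+90 = 529 → 02 11.
Outer input = (K'⊕opad) ∥ inner = 12 18 0b 5c 5c ∥ 02 11.
Outer hash (tag): sum = 18+24+11+92+92+2+17 = 256 → 01 00.

0100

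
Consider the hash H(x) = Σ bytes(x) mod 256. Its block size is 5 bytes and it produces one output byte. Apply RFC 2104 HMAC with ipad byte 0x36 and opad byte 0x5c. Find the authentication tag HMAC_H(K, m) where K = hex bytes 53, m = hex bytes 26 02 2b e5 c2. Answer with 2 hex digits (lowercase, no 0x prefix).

Key hex bytes 53 is 1 byte ≤ B = 5; zero-pad to 5 bytes: K' = 53 00 00 00 00.
K' ⊕ ipad = 65 36 36 36 36.  K' ⊕ opad = 0f 5c 5c 5c 5c.
Inner input = (K'⊕ipad) ∥ m = 65 36 36 36 36 ∥ 26 02 2b e5 c2.
Inner hash: sum = 101+54+54+54+54+38+2+43+229+194 = 823; mod 256 = 55 → 37.
Outer input = (K'⊕opad) ∥ inner = 0f 5c 5c 5c 5c ∥ 37.
Outer hash (tag): sum = 15+92+92+92+92+55 = 438; mod 256 = 182 → b6.

b6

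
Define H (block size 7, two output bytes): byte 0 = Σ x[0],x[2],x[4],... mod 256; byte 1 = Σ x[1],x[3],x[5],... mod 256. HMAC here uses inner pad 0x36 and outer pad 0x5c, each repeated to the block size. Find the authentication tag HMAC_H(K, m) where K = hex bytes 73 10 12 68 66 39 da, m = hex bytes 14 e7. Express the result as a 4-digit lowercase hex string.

e471

Key hex bytes 73 10 12 68 66 39 da is exactly B = 7 bytes: K' = 73 10 12 68 66 39 da.
K' ⊕ ipad = 45 26 24 5e 50 0f ec.  K' ⊕ opad = 2f 4c 4e 34 3a 65 86.
Inner input = (K'⊕ipad) ∥ m = 45 26 24 5e 50 0f ec ∥ 14 e7.
Inner hash: even-index sum = 652 mod 256 = 140; odd-index sum = 167 mod 256 = 167 → 8c a7.
Outer input = (K'⊕opad) ∥ inner = 2f 4c 4e 34 3a 65 86 ∥ 8c a7.
Outer hash (tag): even-index sum = 484 mod 256 = 228; odd-index sum = 369 mod 256 = 113 → e4 71.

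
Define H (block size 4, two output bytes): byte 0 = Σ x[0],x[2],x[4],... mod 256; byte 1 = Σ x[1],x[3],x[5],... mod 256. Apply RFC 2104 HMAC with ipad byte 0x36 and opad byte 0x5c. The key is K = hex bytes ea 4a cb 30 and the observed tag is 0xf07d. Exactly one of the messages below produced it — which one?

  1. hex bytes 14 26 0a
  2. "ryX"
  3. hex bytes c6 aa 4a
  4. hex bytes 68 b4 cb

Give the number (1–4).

Key hex bytes ea 4a cb 30 is exactly B = 4 bytes: K' = ea 4a cb 30.
K' ⊕ ipad = dc 7c fd 06; K' ⊕ opad = b6 16 97 6c.
m1: inner = H(dc 7c fd 06 14 26 0a) = f7 a8; tag = H(b6 16 97 6c f7 a8) = 442a
m2: inner = H(dc 7c fd 06 72 79 58) = a3 fb; tag = H(b6 16 97 6c a3 fb) = f07d ← matches
m3: inner = H(dc 7c fd 06 c6 aa 4a) = e9 2c; tag = H(b6 16 97 6c e9 2c) = 36ae
m4: inner = H(dc 7c fd 06 68 b4 cb) = 0c 36; tag = H(b6 16 97 6c 0c 36) = 59b8

2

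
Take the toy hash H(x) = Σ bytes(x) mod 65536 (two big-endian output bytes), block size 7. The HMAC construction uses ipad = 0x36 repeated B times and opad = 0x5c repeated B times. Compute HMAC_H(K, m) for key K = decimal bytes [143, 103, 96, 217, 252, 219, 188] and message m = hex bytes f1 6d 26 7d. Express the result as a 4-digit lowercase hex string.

046d

Key decimal bytes [143, 103, 96, 217, 252, 219, 188] = 8f 67 60 d9 fc db bc is exactly B = 7 bytes: K' = 8f 67 60 d9 fc db bc.
K' ⊕ ipad = b9 51 56 ef ca ed 8a.  K' ⊕ opad = d3 3b 3c 85 a0 87 e0.
Inner input = (K'⊕ipad) ∥ m = b9 51 56 ef ca ed 8a ∥ f1 6d 26 7d.
Inner hash: sum = 185+81+86+239+202+237+138+241+109+38+125 = 1681 → 06 91.
Outer input = (K'⊕opad) ∥ inner = d3 3b 3c 85 a0 87 e0 ∥ 06 91.
Outer hash (tag): sum = 211+59+60+133+160+135+224+6+145 = 1133 → 04 6d.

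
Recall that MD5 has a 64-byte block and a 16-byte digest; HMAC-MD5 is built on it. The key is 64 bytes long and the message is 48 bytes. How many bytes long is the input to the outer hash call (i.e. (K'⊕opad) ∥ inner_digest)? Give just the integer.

Key is 64 ≤ 64 bytes, zero-padded: |K'| = 64.
Outer input = (K'⊕opad) ∥ H(inner) → 64 + 16 = 80 bytes.

80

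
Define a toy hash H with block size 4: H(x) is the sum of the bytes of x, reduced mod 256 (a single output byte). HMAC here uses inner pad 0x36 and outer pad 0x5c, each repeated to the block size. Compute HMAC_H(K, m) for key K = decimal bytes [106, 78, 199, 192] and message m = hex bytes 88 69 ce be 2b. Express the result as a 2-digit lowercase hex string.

e2

Key decimal bytes [106, 78, 199, 192] = 6a 4e c7 c0 is exactly B = 4 bytes: K' = 6a 4e c7 c0.
K' ⊕ ipad = 5c 78 f1 f6.  K' ⊕ opad = 36 12 9b 9c.
Inner input = (K'⊕ipad) ∥ m = 5c 78 f1 f6 ∥ 88 69 ce be 2b.
Inner hash: sum = 92+120+241+246+136+105+206+190+43 = 1379; mod 256 = 99 → 63.
Outer input = (K'⊕opad) ∥ inner = 36 12 9b 9c ∥ 63.
Outer hash (tag): sum = 54+18+155+156+99 = 482; mod 256 = 226 → e2.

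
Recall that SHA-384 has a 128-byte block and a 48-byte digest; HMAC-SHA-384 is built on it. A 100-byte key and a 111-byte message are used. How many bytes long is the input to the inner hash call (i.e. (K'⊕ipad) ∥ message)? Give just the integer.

239

Key is 100 ≤ 128 bytes, zero-padded: |K'| = 128.
Inner input = (K'⊕ipad) ∥ m → 128 + 111 = 239 bytes.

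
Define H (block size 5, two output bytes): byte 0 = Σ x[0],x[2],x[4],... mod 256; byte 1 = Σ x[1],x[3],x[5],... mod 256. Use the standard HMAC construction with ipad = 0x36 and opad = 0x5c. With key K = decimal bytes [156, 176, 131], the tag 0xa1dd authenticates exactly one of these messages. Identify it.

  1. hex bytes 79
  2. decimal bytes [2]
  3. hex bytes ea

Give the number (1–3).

Key decimal bytes [156, 176, 131] = 9c b0 83 is 3 bytes ≤ B = 5; zero-pad to 5 bytes: K' = 9c b0 83 00 00.
K' ⊕ ipad = aa 86 b5 36 36; K' ⊕ opad = c0 ec df 5c 5c.
m1: inner = H(aa 86 b5 36 36 79) = 95 35; tag = H(c0 ec df 5c 5c 95 35) = 30dd
m2: inner = H(aa 86 b5 36 36 02) = 95 be; tag = H(c0 ec df 5c 5c 95 be) = b9dd
m3: inner = H(aa 86 b5 36 36 ea) = 95 a6; tag = H(c0 ec df 5c 5c 95 a6) = a1dd ← matches

3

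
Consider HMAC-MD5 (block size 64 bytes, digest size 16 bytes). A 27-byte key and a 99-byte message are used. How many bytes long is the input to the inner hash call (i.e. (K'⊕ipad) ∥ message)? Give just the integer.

163

Key is 27 ≤ 64 bytes, zero-padded: |K'| = 64.
Inner input = (K'⊕ipad) ∥ m → 64 + 99 = 163 bytes.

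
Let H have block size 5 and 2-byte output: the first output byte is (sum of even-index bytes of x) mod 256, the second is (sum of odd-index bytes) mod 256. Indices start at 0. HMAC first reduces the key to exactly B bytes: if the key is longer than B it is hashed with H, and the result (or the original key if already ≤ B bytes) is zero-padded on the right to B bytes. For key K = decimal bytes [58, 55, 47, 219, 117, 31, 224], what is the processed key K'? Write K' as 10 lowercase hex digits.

|K| = 7 > B = 5, so first hash the key.
H(K): even-index sum = 446 mod 256 = 190; odd-index sum = 305 mod 256 = 49 → be 31.
Zero-pad H(K) = be 31 to 5 bytes: K' = be 31 00 00 00.

be31000000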